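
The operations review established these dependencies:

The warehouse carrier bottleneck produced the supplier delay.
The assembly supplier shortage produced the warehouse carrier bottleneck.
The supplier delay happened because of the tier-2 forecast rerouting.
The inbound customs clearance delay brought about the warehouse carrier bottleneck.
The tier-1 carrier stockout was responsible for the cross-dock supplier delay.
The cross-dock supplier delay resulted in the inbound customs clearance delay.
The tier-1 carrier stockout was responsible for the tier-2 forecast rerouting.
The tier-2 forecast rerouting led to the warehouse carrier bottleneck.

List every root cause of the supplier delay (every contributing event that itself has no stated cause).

Tracing upstream from the supplier delay: the supplier delay ← the tier-2 forecast rerouting ← the tier-1 carrier stockout.
A separate upstream branch: the supplier delay ← the warehouse carrier bottleneck ← the assembly supplier shortage.
Each of those chain origins has no stated cause.

the assembly supplier shortage, the tier-1 carrier stockout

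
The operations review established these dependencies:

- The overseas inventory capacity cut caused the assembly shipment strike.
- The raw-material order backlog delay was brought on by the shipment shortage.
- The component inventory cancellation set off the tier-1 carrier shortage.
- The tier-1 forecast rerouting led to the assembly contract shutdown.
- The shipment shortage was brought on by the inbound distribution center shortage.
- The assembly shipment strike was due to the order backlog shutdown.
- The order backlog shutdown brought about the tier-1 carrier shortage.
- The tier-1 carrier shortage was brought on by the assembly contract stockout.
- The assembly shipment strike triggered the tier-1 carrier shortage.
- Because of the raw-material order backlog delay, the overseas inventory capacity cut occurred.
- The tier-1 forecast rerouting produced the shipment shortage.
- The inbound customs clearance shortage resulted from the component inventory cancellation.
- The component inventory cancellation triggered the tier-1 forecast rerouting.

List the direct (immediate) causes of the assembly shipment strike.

the order backlog shutdown, the overseas inventory capacity cut

Upstream contributors include the inbound distribution center shortage, the component inventory cancellation, the tier-1 forecast rerouting, the shipment shortage, the raw-material order backlog delay, but only the order backlog shutdown, the overseas inventory capacity cut feed directly into the assembly shipment strike.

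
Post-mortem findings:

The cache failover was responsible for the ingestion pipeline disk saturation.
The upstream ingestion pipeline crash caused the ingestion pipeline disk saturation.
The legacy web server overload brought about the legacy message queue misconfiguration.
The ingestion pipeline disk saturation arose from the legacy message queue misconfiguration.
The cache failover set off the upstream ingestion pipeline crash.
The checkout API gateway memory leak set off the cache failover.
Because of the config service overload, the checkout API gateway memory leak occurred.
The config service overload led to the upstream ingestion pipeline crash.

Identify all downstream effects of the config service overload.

Direct effects: the checkout API gateway memory leak, the upstream ingestion pipeline crash.
2 steps out: the cache failover, the ingestion pipeline disk saturation.
Not reachable from it: the legacy web server overload, the legacy message queue misconfiguration.

the cache failover, the checkout API gateway memory leak, the ingestion pipeline disk saturation, the upstream ingestion pipeline crash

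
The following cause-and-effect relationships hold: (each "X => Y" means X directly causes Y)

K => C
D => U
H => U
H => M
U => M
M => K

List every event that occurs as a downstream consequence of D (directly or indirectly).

Direct effects: U.
2 steps out: M.
3 steps out: K.
4 steps out: C.
Not reachable from it: H.

C, K, M, U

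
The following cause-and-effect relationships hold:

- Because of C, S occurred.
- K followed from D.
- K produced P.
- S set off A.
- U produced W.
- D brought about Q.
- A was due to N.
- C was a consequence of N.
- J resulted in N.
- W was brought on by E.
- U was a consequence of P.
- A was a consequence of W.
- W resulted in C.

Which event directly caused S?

Upstream contributors include J, D, K, P, N, U, E, W, but only C feeds directly into S.

C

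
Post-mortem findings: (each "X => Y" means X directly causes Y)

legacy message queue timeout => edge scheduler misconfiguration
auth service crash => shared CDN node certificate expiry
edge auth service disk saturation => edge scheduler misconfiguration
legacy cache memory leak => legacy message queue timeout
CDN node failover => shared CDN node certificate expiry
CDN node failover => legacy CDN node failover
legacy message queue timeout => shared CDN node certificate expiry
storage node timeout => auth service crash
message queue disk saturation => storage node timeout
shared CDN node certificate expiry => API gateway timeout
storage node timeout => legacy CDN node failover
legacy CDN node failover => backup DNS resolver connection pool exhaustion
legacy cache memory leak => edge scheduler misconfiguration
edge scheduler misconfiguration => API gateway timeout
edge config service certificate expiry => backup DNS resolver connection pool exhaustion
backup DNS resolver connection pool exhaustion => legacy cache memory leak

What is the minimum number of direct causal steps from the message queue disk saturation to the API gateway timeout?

4

Shortest chain: the message queue disk saturation → the storage node timeout → the auth service crash → the shared CDN node certificate expiry → the API gateway timeout.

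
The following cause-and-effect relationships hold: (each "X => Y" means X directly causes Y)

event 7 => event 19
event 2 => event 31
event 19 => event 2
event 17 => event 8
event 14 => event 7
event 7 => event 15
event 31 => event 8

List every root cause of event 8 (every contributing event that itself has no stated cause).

event 14, event 17

Tracing upstream from event 8: event 8 ← event 31 ← event 2 ← event 19 ← event 7 ← event 14.
A separate upstream branch: event 8 ← event 17.
Each of those chain origins has no stated cause.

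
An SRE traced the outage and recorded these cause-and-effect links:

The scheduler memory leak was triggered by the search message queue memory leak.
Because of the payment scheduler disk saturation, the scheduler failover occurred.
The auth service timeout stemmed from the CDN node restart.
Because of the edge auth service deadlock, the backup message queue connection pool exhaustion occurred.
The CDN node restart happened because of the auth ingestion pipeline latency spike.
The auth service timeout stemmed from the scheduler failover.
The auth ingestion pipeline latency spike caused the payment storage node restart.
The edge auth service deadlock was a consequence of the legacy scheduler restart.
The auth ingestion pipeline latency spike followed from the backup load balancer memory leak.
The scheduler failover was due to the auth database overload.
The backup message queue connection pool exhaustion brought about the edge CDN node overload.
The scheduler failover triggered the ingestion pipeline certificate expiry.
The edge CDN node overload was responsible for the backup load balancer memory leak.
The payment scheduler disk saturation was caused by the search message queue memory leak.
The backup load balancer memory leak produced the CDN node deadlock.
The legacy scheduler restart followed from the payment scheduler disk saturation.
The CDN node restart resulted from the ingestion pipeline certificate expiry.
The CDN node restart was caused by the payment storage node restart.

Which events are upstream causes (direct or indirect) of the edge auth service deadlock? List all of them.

the legacy scheduler restart, the payment scheduler disk saturation, the search message queue memory leak

Immediate cause of the edge auth service deadlock: the legacy scheduler restart.
Further upstream: the search message queue memory leak, the payment scheduler disk saturation.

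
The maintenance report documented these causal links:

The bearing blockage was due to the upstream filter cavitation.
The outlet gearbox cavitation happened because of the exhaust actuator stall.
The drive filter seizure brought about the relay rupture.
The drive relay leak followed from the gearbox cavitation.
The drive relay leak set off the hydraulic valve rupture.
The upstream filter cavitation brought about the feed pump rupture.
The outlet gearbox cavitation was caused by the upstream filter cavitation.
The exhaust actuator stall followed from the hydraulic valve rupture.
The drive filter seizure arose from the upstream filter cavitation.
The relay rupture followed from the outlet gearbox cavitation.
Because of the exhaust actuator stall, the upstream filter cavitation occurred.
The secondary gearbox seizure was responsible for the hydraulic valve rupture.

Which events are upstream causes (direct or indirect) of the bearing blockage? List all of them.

Immediate cause of the bearing blockage: the upstream filter cavitation.
Further upstream: the secondary gearbox seizure, the gearbox cavitation, the drive relay leak, the hydraulic valve rupture, the exhaust actuator stall.

the drive relay leak, the exhaust actuator stall, the gearbox cavitation, the hydraulic valve rupture, the secondary gearbox seizure, the upstream filter cavitation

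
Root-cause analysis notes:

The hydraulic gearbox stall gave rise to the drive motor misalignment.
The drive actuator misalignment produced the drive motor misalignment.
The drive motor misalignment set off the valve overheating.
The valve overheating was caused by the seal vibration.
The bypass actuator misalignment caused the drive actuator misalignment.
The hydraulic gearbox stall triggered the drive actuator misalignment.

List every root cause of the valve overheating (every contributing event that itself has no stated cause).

Tracing upstream from the valve overheating: the valve overheating ← the drive motor misalignment ← the hydraulic gearbox stall.
A separate upstream branch: the valve overheating ← the drive motor misalignment ← the drive actuator misalignment ← the bypass actuator misalignment.
A separate upstream branch: the valve overheating ← the seal vibration.
Each of those chain origins has no stated cause.

the bypass actuator misalignment, the hydraulic gearbox stall, the seal vibration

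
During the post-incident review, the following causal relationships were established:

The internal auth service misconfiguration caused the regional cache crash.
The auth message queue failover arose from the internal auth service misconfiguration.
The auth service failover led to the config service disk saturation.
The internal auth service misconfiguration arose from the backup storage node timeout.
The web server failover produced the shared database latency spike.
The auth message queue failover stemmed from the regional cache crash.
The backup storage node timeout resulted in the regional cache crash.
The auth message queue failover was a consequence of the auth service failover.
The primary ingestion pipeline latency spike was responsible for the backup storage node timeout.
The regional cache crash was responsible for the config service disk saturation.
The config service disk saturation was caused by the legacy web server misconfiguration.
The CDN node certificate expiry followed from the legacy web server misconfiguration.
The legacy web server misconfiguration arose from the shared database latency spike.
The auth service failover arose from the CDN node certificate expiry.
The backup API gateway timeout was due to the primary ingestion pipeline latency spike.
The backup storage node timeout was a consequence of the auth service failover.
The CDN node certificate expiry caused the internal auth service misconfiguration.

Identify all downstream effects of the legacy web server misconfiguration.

the CDN node certificate expiry, the auth message queue failover, the auth service failover, the backup storage node timeout, the config service disk saturation, the internal auth service misconfiguration, the regional cache crash

Direct effects: the CDN node certificate expiry, the config service disk saturation.
2 steps out: the auth service failover, the internal auth service misconfiguration.
3 steps out: the backup storage node timeout, the regional cache crash, the auth message queue failover.
Not reachable from it: the web server failover, the shared database latency spike, the primary ingestion pipeline latency spike, the backup API gateway timeout.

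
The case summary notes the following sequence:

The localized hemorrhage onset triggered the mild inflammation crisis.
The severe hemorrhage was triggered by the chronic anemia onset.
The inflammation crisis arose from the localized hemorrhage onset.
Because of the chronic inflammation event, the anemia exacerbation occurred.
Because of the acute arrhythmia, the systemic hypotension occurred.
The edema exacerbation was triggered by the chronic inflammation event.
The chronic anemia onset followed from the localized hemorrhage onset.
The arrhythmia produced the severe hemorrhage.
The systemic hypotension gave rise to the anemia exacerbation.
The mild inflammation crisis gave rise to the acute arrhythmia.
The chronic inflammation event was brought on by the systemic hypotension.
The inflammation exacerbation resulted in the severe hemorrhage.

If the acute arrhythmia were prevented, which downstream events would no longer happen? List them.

the anemia exacerbation, the chronic inflammation event, the edema exacerbation, the systemic hypotension

Downstream of the acute arrhythmia: the systemic hypotension, the chronic inflammation event, the edema exacerbation, the anemia exacerbation.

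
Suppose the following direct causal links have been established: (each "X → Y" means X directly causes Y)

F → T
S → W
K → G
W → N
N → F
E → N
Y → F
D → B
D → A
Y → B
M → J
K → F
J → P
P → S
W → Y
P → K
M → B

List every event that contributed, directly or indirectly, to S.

J, M, P

Immediate cause of S: P.
Further upstream: M, J.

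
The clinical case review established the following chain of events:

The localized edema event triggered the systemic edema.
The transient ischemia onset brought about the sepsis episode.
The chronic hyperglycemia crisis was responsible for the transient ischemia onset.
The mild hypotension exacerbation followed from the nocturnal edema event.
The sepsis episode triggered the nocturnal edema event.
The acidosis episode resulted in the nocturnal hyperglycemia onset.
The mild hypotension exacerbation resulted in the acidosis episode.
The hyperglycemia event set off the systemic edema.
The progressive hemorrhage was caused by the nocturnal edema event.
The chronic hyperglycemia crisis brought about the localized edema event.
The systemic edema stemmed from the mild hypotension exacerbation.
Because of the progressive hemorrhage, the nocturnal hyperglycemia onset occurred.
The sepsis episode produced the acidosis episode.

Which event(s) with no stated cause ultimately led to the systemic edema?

the chronic hyperglycemia crisis, the hyperglycemia event

Tracing upstream from the systemic edema: the systemic edema ← the localized edema event ← the chronic hyperglycemia crisis.
A separate upstream branch: the systemic edema ← the hyperglycemia event.
Each of those chain origins has no stated cause.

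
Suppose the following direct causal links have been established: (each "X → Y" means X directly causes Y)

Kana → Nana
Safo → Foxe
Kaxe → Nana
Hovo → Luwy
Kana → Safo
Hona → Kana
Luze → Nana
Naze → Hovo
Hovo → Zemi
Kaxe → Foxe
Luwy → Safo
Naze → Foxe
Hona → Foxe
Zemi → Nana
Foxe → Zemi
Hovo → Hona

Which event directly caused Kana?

Upstream contributors include Naze, Hovo, but only Hona feeds directly into Kana.

Hona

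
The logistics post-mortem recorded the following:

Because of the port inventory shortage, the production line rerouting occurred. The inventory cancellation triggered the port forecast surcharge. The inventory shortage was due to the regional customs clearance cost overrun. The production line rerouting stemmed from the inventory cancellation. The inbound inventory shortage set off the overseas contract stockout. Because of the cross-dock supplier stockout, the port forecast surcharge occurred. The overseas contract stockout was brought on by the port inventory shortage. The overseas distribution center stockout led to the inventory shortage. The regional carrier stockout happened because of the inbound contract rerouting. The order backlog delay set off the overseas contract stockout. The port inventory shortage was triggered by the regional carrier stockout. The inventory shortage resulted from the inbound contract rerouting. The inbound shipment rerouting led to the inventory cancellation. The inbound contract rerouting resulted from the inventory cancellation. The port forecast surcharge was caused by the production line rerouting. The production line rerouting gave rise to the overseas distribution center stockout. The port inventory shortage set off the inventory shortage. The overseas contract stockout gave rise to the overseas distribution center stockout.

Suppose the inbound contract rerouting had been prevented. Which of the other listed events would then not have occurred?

the port inventory shortage, the regional carrier stockout

Downstream of the inbound contract rerouting: the regional carrier stockout, the port inventory shortage, the overseas contract stockout, the production line rerouting, the port forecast surcharge, the overseas distribution center stockout, the inventory shortage.
Of those, still caused via another path: the overseas contract stockout, the production line rerouting, the port forecast surcharge, the overseas distribution center stockout, the inventory shortage.
The remainder have no surviving cause.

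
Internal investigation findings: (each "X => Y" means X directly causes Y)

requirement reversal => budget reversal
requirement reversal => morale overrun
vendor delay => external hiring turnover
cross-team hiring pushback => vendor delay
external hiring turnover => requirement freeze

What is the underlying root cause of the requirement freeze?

the cross-team hiring pushback

Tracing upstream from the requirement freeze: the requirement freeze ← the external hiring turnover ← the vendor delay ← the cross-team hiring pushback.
The cross-team hiring pushback has no stated cause, so it is the root.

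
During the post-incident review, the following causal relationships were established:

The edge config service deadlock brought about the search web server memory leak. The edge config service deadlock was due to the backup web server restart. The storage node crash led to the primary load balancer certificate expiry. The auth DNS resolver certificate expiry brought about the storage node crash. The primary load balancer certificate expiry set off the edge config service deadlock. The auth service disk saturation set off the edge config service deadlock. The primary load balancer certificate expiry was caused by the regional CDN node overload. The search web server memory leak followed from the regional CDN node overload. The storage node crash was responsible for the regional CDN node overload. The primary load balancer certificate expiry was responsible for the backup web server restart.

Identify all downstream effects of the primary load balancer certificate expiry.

Direct effects: the backup web server restart, the edge config service deadlock.
2 steps out: the search web server memory leak.
Not reachable from it: the auth DNS resolver certificate expiry, the storage node crash, the regional CDN node overload, the auth service disk saturation.

the backup web server restart, the edge config service deadlock, the search web server memory leak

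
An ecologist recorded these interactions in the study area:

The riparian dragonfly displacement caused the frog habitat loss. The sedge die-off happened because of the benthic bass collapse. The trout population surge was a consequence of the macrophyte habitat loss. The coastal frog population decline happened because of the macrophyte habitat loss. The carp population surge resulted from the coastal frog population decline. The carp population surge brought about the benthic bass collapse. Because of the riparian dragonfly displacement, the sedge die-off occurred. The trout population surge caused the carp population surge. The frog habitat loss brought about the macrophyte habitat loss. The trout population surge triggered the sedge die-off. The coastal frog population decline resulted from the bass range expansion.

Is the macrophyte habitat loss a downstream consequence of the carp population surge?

No

The carp population surge leads to the benthic bass collapse, the sedge die-off; the macrophyte habitat loss is not among them.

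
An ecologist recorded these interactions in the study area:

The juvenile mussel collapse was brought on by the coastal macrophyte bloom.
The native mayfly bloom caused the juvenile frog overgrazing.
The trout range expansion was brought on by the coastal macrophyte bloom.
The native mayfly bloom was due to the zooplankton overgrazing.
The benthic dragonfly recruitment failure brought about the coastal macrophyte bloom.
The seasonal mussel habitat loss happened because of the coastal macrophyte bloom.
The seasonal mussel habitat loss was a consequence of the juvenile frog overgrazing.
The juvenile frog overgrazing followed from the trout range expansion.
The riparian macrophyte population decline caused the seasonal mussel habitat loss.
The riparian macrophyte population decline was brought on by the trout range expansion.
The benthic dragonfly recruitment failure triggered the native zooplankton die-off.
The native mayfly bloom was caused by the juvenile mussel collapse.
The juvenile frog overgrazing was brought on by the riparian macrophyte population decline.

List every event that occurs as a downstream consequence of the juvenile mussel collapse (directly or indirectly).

the juvenile frog overgrazing, the native mayfly bloom, the seasonal mussel habitat loss

Direct effects: the native mayfly bloom.
2 steps out: the juvenile frog overgrazing.
3 steps out: the seasonal mussel habitat loss.
Not reachable from it: the benthic dragonfly recruitment failure, the coastal macrophyte bloom, the zooplankton overgrazing, the native zooplankton die-off, the trout range expansion, the riparian macrophyte population decline.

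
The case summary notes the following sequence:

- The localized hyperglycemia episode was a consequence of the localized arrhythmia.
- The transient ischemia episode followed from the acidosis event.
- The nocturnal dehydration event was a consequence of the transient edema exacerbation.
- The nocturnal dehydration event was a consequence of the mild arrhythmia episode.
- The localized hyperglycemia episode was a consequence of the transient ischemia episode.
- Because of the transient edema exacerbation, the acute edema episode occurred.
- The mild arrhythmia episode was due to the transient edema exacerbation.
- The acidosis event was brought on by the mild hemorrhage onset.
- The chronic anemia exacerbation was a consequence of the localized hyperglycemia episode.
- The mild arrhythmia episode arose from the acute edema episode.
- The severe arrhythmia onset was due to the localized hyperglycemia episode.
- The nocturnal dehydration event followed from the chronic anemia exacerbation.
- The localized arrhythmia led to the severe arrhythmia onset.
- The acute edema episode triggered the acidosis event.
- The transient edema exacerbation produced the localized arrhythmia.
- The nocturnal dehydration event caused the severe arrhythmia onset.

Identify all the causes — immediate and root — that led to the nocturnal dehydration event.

the acidosis event, the acute edema episode, the chronic anemia exacerbation, the localized arrhythmia, the localized hyperglycemia episode, the mild arrhythmia episode, the mild hemorrhage onset, the transient edema exacerbation, the transient ischemia episode

Immediate causes of the nocturnal dehydration event: the transient edema exacerbation, the chronic anemia exacerbation, the mild arrhythmia episode.
Further upstream: the mild hemorrhage onset, the acute edema episode, the acidosis event, the localized arrhythmia, the transient ischemia episode, the localized hyperglycemia episode.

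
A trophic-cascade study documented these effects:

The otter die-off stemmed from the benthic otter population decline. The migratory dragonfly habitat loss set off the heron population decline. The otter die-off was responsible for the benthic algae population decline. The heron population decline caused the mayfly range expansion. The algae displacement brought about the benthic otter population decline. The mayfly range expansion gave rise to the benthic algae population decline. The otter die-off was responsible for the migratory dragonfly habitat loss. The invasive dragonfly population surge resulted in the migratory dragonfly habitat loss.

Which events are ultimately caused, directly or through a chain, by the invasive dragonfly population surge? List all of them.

Direct effects: the migratory dragonfly habitat loss.
2 steps out: the heron population decline.
3 steps out: the mayfly range expansion.
4 steps out: the benthic algae population decline.
Not reachable from it: the algae displacement, the benthic otter population decline, the otter die-off.

the benthic algae population decline, the heron population decline, the mayfly range expansion, the migratory dragonfly habitat loss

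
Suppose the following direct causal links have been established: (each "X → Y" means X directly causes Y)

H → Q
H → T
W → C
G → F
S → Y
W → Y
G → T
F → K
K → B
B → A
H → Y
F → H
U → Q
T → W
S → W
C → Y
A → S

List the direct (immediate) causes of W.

S, T

Upstream contributors include G, F, H, K, B, A, but only S, T feed directly into W.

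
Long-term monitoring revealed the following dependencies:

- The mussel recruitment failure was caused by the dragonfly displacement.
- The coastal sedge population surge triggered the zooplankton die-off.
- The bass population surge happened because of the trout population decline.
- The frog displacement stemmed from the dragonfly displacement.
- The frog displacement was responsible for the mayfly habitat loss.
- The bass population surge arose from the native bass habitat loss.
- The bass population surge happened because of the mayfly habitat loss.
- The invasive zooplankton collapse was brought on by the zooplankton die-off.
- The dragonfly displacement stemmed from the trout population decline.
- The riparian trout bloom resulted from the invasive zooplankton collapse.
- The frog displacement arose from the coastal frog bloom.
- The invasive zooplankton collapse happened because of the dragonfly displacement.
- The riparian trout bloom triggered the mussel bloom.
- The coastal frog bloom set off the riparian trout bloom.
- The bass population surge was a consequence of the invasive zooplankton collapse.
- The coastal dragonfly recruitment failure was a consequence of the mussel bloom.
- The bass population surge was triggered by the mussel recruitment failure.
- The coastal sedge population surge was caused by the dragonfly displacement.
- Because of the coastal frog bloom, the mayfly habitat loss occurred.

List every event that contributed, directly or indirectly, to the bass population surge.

the coastal frog bloom, the coastal sedge population surge, the dragonfly displacement, the frog displacement, the invasive zooplankton collapse, the mayfly habitat loss, the mussel recruitment failure, the native bass habitat loss, the trout population decline, the zooplankton die-off

Immediate causes of the bass population surge: the trout population decline, the mussel recruitment failure, the invasive zooplankton collapse, the mayfly habitat loss, the native bass habitat loss.
Further upstream: the dragonfly displacement, the coastal frog bloom, the coastal sedge population surge, the frog displacement, the zooplankton die-off.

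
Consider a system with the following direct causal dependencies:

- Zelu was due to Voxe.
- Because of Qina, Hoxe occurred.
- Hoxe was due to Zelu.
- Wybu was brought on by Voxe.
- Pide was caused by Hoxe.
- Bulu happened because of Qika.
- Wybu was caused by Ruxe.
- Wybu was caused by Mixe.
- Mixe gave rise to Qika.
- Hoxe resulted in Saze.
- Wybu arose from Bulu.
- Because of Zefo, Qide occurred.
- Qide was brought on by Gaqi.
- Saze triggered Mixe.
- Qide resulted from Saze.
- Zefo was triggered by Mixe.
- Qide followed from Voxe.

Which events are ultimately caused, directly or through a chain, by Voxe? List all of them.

Bulu, Hoxe, Mixe, Pide, Qide, Qika, Saze, Wybu, Zefo, Zelu

Direct effects: Zelu, Qide, Wybu.
2 steps out: Hoxe.
3 steps out: Saze, Pide.
4 steps out: Mixe.
5 steps out: Zefo, Qika.
6 steps out: Bulu.
Not reachable from it: Qina, Gaqi, Ruxe.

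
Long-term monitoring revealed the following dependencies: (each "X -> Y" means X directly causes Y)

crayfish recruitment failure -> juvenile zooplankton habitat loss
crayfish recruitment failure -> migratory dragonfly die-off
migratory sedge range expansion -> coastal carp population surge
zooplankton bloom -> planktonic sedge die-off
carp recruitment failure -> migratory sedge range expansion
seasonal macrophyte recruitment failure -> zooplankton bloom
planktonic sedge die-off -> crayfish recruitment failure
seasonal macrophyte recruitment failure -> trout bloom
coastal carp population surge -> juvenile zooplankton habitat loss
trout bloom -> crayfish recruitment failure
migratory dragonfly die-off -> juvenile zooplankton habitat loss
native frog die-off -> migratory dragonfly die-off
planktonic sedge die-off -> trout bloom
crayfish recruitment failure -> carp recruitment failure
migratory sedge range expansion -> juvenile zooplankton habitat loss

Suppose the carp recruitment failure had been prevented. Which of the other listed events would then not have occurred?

the coastal carp population surge, the migratory sedge range expansion

Downstream of the carp recruitment failure: the migratory sedge range expansion, the coastal carp population surge, the juvenile zooplankton habitat loss.
Of those, still caused via another path: the juvenile zooplankton habitat loss.
The remainder have no surviving cause.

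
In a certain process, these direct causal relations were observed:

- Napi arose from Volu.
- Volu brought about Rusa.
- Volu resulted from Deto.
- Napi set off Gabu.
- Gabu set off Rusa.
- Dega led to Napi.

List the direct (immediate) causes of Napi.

Dega, Volu

Upstream contributors include Deto, but only Dega, Volu feed directly into Napi.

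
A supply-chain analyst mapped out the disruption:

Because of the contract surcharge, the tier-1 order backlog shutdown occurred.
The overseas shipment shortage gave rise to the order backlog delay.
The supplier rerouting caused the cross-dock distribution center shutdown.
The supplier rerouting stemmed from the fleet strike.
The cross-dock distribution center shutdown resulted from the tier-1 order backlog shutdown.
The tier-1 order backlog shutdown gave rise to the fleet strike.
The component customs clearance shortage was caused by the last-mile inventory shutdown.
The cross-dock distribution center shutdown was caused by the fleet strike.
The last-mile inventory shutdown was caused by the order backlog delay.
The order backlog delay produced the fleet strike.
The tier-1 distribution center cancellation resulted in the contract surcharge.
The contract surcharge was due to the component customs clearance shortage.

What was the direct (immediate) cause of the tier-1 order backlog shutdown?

the contract surcharge

Upstream contributors include the tier-1 distribution center cancellation, the overseas shipment shortage, the order backlog delay, the last-mile inventory shutdown, the component customs clearance shortage, but only the contract surcharge feeds directly into the tier-1 order backlog shutdown.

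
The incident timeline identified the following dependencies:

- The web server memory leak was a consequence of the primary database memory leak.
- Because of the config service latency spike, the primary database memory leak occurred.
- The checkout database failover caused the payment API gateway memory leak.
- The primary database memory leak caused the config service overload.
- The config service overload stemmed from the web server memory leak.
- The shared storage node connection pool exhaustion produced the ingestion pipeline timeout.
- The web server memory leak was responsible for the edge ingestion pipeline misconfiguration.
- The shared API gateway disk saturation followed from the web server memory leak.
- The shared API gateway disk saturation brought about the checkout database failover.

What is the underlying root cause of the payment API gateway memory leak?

Tracing upstream from the payment API gateway memory leak: the payment API gateway memory leak ← the checkout database failover ← the shared API gateway disk saturation ← the web server memory leak ← the primary database memory leak ← the config service latency spike.
The config service latency spike has no stated cause, so it is the root.

the config service latency spike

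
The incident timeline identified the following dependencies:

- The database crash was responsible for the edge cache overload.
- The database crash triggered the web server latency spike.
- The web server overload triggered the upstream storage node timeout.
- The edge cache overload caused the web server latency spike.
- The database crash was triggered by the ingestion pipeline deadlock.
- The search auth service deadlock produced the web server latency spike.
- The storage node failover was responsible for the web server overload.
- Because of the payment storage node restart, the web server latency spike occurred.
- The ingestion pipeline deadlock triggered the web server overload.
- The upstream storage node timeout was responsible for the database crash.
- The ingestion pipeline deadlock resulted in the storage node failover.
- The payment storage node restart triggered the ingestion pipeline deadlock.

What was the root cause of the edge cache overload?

the payment storage node restart

Tracing upstream from the edge cache overload: the edge cache overload ← the database crash ← the ingestion pipeline deadlock ← the payment storage node restart.
The payment storage node restart has no stated cause, so it is the root.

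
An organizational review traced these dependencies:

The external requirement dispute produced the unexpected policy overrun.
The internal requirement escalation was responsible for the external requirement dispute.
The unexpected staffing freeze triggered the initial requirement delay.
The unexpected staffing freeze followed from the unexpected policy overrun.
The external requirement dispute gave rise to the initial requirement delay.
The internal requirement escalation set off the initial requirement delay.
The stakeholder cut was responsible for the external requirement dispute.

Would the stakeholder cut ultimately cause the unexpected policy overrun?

Yes

There is a causal chain: the stakeholder cut → the external requirement dispute → the unexpected policy overrun.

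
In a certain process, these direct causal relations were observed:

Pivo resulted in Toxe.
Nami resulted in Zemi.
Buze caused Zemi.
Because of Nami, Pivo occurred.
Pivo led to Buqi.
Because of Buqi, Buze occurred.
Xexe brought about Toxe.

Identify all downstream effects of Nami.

Direct effects: Pivo, Zemi.
2 steps out: Toxe, Buqi.
3 steps out: Buze.
Not reachable from it: Xexe.

Buqi, Buze, Pivo, Toxe, Zemi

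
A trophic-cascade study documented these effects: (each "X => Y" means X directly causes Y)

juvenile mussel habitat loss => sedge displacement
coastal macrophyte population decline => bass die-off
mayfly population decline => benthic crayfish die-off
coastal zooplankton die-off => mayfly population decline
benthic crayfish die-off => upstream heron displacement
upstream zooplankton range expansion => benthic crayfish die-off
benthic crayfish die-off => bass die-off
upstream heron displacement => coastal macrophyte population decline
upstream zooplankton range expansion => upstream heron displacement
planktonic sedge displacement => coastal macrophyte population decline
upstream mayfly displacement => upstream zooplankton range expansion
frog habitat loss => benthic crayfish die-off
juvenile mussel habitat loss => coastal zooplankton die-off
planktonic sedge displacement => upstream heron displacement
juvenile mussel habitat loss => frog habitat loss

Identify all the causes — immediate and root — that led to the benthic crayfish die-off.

the coastal zooplankton die-off, the frog habitat loss, the juvenile mussel habitat loss, the mayfly population decline, the upstream mayfly displacement, the upstream zooplankton range expansion

Immediate causes of the benthic crayfish die-off: the frog habitat loss, the mayfly population decline, the upstream zooplankton range expansion.
Further upstream: the juvenile mussel habitat loss, the coastal zooplankton die-off, the upstream mayfly displacement.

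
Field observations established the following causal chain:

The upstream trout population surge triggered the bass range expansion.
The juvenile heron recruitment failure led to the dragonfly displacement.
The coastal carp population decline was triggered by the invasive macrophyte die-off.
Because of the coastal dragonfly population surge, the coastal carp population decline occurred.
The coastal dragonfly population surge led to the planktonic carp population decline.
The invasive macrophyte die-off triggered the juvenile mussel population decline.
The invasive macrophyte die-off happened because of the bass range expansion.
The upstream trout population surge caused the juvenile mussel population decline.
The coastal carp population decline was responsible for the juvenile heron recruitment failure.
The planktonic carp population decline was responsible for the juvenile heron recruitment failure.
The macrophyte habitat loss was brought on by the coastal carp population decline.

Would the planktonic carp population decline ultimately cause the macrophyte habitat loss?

The planktonic carp population decline leads to the juvenile heron recruitment failure, the dragonfly displacement; the macrophyte habitat loss is not among them.

No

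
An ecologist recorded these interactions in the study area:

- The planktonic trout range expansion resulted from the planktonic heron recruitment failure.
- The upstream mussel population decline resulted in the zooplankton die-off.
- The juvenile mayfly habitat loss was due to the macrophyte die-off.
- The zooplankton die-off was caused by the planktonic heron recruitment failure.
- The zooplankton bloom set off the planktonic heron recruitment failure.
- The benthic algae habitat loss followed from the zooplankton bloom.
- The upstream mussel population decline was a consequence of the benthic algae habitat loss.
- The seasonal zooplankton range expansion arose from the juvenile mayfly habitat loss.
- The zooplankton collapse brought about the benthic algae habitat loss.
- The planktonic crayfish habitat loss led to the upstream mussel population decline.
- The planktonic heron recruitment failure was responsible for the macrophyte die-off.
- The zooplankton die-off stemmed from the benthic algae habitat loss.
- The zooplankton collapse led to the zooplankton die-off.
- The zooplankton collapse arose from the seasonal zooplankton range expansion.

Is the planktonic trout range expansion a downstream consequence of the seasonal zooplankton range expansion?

No

The seasonal zooplankton range expansion leads to the zooplankton collapse, the benthic algae habitat loss, the upstream mussel population decline, the zooplankton die-off; the planktonic trout range expansion is not among them.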